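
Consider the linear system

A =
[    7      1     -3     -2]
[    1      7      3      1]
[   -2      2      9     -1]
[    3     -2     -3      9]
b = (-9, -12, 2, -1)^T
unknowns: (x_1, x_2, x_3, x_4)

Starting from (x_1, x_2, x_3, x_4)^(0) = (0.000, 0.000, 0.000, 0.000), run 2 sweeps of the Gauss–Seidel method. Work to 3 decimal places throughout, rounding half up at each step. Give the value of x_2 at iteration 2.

Iteration 1:
  x_1 = (-9 - (1)·0.000 - (-3)·0.000 - (-2)·0.000) / (7) = -1.286
  x_2 = (-12 - (1)·-1.286 - (3)·0.000 - (1)·0.000) / (7) = -1.531
  x_3 = (2 - (-2)·-1.286 - (2)·-1.531 - (-1)·0.000) / (9) = 0.277
  x_4 = (-1 - (3)·-1.286 - (-2)·-1.531 - (-3)·0.277) / (9) = 0.070
Iteration 2:
  x_1 = (-9 - (1)·-1.531 - (-3)·0.277 - (-2)·0.070) / (7) = -0.928
  x_2 = (-12 - (1)·-0.928 - (3)·0.277 - (1)·0.070) / (7) = -1.710
  x_3 = (2 - (-2)·-0.928 - (2)·-1.710 - (-1)·0.070) / (9) = 0.404
  x_4 = (-1 - (3)·-0.928 - (-2)·-1.710 - (-3)·0.404) / (9) = -0.047

-1.710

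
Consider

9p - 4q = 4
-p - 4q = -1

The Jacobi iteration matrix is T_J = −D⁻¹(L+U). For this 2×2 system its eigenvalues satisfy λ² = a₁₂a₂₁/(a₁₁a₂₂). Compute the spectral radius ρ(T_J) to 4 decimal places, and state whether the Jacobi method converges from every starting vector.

a₁₂a₂₁/(a₁₁a₂₂) = (-4)·(-1) / ((9)·(-4)) = -0.111111
ρ = √|-0.111111| = √0.111111 = 0.3333
ρ < 1, so Jacobi converges

0.3333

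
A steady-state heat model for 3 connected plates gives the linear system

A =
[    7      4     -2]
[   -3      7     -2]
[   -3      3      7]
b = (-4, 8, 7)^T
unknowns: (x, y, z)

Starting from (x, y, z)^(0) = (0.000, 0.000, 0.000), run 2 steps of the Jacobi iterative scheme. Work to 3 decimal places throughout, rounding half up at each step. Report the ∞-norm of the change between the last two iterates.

Iteration 1:
  x = (-4 - (4)·0.000 - (-2)·0.000) / (7) = -0.571
  y = (8 - (-3)·0.000 - (-2)·0.000) / (7) = 1.143
  z = (7 - (-3)·0.000 - (3)·0.000) / (7) = 1.000
Iteration 2:
  x = (-4 - (4)·1.143 - (-2)·1.000) / (7) = -0.939
  y = (8 - (-3)·-0.571 - (-2)·1.000) / (7) = 1.184
  z = (7 - (-3)·-0.571 - (3)·1.143) / (7) = 0.265
Change: (-0.368, 0.041, -0.735) → max |·| = 0.735

0.735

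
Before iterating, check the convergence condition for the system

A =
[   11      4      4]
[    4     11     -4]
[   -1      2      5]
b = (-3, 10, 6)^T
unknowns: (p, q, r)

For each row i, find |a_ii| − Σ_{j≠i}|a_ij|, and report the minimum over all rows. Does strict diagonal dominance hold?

row 1: |11| − (4+4) = 3
row 2: |11| − (4+4) = 3
row 3: |5| − (1+2) = 2
minimum over rows = 2 → strictly diagonally dominant (convergence guaranteed)

2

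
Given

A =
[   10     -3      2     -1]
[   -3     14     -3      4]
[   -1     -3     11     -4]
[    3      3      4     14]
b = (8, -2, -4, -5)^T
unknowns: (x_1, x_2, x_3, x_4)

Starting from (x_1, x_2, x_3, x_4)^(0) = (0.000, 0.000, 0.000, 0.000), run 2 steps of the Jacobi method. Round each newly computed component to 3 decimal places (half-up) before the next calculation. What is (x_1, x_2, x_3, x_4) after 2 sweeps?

Iteration 1:
  x_1 = (8 - (-3)·0.000 - (2)·0.000 - (-1)·0.000) / (10) = 0.800
  x_2 = (-2 - (-3)·0.000 - (-3)·0.000 - (4)·0.000) / (14) = -0.143
  x_3 = (-4 - (-1)·0.000 - (-3)·0.000 - (-4)·0.000) / (11) = -0.364
  x_4 = (-5 - (3)·0.000 - (3)·0.000 - (4)·0.000) / (14) = -0.357
Iteration 2:
  x_1 = (8 - (-3)·-0.143 - (2)·-0.364 - (-1)·-0.357) / (10) = 0.794
  x_2 = (-2 - (-3)·0.800 - (-3)·-0.364 - (4)·-0.357) / (14) = 0.053
  x_3 = (-4 - (-1)·0.800 - (-3)·-0.143 - (-4)·-0.357) / (11) = -0.460
  x_4 = (-5 - (3)·0.800 - (3)·-0.143 - (4)·-0.364) / (14) = -0.394

(0.794, 0.053, -0.460, -0.394)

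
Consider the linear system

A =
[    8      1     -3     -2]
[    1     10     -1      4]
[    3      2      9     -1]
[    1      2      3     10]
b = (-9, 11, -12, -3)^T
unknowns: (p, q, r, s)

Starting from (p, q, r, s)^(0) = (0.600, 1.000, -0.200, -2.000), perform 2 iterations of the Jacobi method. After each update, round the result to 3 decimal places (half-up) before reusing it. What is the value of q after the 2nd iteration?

Iteration 1:
  p = (-9 - (1)·1.000 - (-3)·-0.200 - (-2)·-2.000) / (8) = -1.825
  q = (11 - (1)·0.600 - (-1)·-0.200 - (4)·-2.000) / (10) = 1.820
  r = (-12 - (3)·0.600 - (2)·1.000 - (-1)·-2.000) / (9) = -1.978
  s = (-3 - (1)·0.600 - (2)·1.000 - (3)·-0.200) / (10) = -0.500
Iteration 2:
  p = (-9 - (1)·1.820 - (-3)·-1.978 - (-2)·-0.500) / (8) = -2.219
  q = (11 - (1)·-1.825 - (-1)·-1.978 - (4)·-0.500) / (10) = 1.285
  r = (-12 - (3)·-1.825 - (2)·1.820 - (-1)·-0.500) / (9) = -1.185
  s = (-3 - (1)·-1.825 - (2)·1.820 - (3)·-1.978) / (10) = 0.112

1.285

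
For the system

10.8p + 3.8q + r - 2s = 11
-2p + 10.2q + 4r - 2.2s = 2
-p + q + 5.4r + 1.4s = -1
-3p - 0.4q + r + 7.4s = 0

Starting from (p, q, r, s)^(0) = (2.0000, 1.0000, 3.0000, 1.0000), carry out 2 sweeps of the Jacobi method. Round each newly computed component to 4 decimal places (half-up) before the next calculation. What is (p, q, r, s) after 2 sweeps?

(1.2587, 0.5094, -0.1290, 0.2476)

Iteration 1:
  p = (11 - (3.8)·1.0000 - (1)·3.0000 - (-2)·1.0000) / (10.8) = 0.5741
  q = (2 - (-2)·2.0000 - (4)·3.0000 - (-2.2)·1.0000) / (10.2) = -0.3725
  r = (-1 - (-1)·2.0000 - (1)·1.0000 - (1.4)·1.0000) / (5.4) = -0.2593
  s = (0 - (-3)·2.0000 - (-0.4)·1.0000 - (1)·3.0000) / (7.4) = 0.4595
Iteration 2:
  p = (11 - (3.8)·-0.3725 - (1)·-0.2593 - (-2)·0.4595) / (10.8) = 1.2587
  q = (2 - (-2)·0.5741 - (4)·-0.2593 - (-2.2)·0.4595) / (10.2) = 0.5094
  r = (-1 - (-1)·0.5741 - (1)·-0.3725 - (1.4)·0.4595) / (5.4) = -0.1290
  s = (0 - (-3)·0.5741 - (-0.4)·-0.3725 - (1)·-0.2593) / (7.4) = 0.2476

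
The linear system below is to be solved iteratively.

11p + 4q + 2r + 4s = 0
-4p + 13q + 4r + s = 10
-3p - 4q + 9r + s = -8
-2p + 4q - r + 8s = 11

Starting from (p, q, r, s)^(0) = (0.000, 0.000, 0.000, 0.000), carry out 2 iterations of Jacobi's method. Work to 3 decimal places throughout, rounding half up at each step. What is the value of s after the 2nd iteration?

0.879

Iteration 1:
  p = (0 - (4)·0.000 - (2)·0.000 - (4)·0.000) / (11) = 0.000
  q = (10 - (-4)·0.000 - (4)·0.000 - (1)·0.000) / (13) = 0.769
  r = (-8 - (-3)·0.000 - (-4)·0.000 - (1)·0.000) / (9) = -0.889
  s = (11 - (-2)·0.000 - (4)·0.000 - (-1)·0.000) / (8) = 1.375
Iteration 2:
  p = (0 - (4)·0.769 - (2)·-0.889 - (4)·1.375) / (11) = -0.618
  q = (10 - (-4)·0.000 - (4)·-0.889 - (1)·1.375) / (13) = 0.937
  r = (-8 - (-3)·0.000 - (-4)·0.769 - (1)·1.375) / (9) = -0.700
  s = (11 - (-2)·0.000 - (4)·0.769 - (-1)·-0.889) / (8) = 0.879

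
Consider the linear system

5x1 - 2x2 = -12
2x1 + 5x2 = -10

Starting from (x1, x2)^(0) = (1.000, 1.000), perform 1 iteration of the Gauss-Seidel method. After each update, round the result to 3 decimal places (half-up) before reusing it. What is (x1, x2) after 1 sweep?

(-2.000, -1.200)

Iteration 1:
  x1 = (-12 - (-2)·1.000) / (5) = -2.000
  x2 = (-10 - (2)·-2.000) / (5) = -1.200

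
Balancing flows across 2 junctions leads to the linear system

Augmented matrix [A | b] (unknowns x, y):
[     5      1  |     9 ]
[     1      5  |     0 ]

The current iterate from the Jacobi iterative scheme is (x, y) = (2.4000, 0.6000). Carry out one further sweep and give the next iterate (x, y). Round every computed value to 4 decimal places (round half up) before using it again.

(1.6800, -0.4800)

One sweep:
  x = (9 - (1)·0.6000) / (5) = 1.6800
  y = (0 - (1)·2.4000) / (5) = -0.4800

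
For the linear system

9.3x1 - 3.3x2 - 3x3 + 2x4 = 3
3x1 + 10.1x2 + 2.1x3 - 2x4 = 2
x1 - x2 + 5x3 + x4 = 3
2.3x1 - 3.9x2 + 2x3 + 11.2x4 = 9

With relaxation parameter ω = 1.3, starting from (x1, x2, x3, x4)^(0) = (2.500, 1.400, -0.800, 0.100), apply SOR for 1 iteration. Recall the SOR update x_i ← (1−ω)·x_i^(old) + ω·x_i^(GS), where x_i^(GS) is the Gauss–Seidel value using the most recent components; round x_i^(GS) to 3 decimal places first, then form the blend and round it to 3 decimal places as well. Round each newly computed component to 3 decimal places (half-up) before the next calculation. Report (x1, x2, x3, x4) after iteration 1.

(-0.048, 0.097, 1.032, 0.832)

Iteration 1:
  x1: GS value = (3 - (-3.3)·1.400 - (-3)·-0.800 - (2)·0.100) / (9.3) = 0.540;  x1 ← (1−ω)·2.500 + ω·0.540 = -0.048
  x2: GS value = (2 - (3)·-0.048 - (2.1)·-0.800 - (-2)·0.100) / (10.1) = 0.398;  x2 ← (1−ω)·1.400 + ω·0.398 = 0.097
  x3: GS value = (3 - (1)·-0.048 - (-1)·0.097 - (1)·0.100) / (5) = 0.609;  x3 ← (1−ω)·-0.800 + ω·0.609 = 1.032
  x4: GS value = (9 - (2.3)·-0.048 - (-3.9)·0.097 - (2)·1.032) / (11.2) = 0.663;  x4 ← (1−ω)·0.100 + ω·0.663 = 0.832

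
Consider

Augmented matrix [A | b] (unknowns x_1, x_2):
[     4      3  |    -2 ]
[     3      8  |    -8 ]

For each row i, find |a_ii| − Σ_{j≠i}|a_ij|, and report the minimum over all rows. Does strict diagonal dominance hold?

1

row 1: |4| − (3) = 1
row 2: |8| − (3) = 5
minimum over rows = 1 → strictly diagonally dominant (convergence guaranteed)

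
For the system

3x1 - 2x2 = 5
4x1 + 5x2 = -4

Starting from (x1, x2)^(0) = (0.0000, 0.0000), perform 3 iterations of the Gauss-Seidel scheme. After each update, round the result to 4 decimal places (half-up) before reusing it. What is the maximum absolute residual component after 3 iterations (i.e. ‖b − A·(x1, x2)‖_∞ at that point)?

1.2138

Iteration 1:
  x1 = (5 - (-2)·0.0000) / (3) = 1.6667
  x2 = (-4 - (4)·1.6667) / (5) = -2.1334
Iteration 2:
  x1 = (5 - (-2)·-2.1334) / (3) = 0.2444
  x2 = (-4 - (4)·0.2444) / (5) = -0.9955
Iteration 3:
  x1 = (5 - (-2)·-0.9955) / (3) = 1.0030
  x2 = (-4 - (4)·1.0030) / (5) = -1.6024
Residual b − A·x = (-1.2138, 0.0000); ∞-norm = 1.2138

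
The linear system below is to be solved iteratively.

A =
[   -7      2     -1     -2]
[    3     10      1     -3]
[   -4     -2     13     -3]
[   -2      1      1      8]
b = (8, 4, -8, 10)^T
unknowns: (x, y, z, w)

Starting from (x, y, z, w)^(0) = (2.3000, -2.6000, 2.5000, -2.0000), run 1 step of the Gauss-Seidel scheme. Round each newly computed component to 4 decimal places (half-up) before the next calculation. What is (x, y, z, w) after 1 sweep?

Iteration 1:
  x = (8 - (2)·-2.6000 - (-1)·2.5000 - (-2)·-2.0000) / (-7) = -1.6714
  y = (4 - (3)·-1.6714 - (1)·2.5000 - (-3)·-2.0000) / (10) = 0.0514
  z = (-8 - (-4)·-1.6714 - (-2)·0.0514 - (-3)·-2.0000) / (13) = -1.5833
  w = (10 - (-2)·-1.6714 - (1)·0.0514 - (1)·-1.5833) / (8) = 1.0236

(-1.6714, 0.0514, -1.5833, 1.0236)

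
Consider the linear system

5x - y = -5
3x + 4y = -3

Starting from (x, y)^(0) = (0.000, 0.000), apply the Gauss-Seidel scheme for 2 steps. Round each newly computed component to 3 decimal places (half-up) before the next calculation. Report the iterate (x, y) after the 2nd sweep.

(-1.000, 0.000)

Iteration 1:
  x = (-5 - (-1)·0.000) / (5) = -1.000
  y = (-3 - (3)·-1.000) / (4) = 0.000
Iteration 2:
  x = (-5 - (-1)·0.000) / (5) = -1.000
  y = (-3 - (3)·-1.000) / (4) = 0.000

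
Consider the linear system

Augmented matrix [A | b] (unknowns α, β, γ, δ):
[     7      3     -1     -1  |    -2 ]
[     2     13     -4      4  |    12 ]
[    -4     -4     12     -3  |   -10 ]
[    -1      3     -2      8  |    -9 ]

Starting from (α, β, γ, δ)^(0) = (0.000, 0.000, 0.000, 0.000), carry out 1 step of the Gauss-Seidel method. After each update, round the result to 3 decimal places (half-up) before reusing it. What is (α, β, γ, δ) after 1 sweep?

Iteration 1:
  α = (-2 - (3)·0.000 - (-1)·0.000 - (-1)·0.000) / (7) = -0.286
  β = (12 - (2)·-0.286 - (-4)·0.000 - (4)·0.000) / (13) = 0.967
  γ = (-10 - (-4)·-0.286 - (-4)·0.967 - (-3)·0.000) / (12) = -0.606
  δ = (-9 - (-1)·-0.286 - (3)·0.967 - (-2)·-0.606) / (8) = -1.675

(-0.286, 0.967, -0.606, -1.675)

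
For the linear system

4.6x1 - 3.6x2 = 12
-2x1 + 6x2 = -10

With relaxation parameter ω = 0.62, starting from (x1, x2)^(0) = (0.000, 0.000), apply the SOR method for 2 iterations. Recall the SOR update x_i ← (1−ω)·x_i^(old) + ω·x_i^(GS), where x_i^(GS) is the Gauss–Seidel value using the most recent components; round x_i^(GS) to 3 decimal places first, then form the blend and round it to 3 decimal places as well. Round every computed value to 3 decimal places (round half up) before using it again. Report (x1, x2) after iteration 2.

Iteration 1:
  x1: GS value = (12 - (-3.6)·0.000) / (4.6) = 2.609;  x1 ← (1−ω)·0.000 + ω·2.609 = 1.618
  x2: GS value = (-10 - (-2)·1.618) / (6) = -1.127;  x2 ← (1−ω)·0.000 + ω·-1.127 = -0.699
Iteration 2:
  x1: GS value = (12 - (-3.6)·-0.699) / (4.6) = 2.062;  x1 ← (1−ω)·1.618 + ω·2.062 = 1.893
  x2: GS value = (-10 - (-2)·1.893) / (6) = -1.036;  x2 ← (1−ω)·-0.699 + ω·-1.036 = -0.908

(1.893, -0.908)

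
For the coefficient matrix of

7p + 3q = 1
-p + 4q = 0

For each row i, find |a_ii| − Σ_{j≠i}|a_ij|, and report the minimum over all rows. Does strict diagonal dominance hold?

3

row 1: |7| − (3) = 4
row 2: |4| − (1) = 3
minimum over rows = 3 → strictly diagonally dominant (convergence guaranteed)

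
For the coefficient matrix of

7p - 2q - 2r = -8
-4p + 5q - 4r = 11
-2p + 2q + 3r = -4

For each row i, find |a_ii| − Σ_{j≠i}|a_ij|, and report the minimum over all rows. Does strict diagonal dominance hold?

row 1: |7| − (2+2) = 3
row 2: |5| − (4+4) = -3
row 3: |3| − (2+2) = -1
minimum over rows = -3 → not strictly diagonally dominant

-3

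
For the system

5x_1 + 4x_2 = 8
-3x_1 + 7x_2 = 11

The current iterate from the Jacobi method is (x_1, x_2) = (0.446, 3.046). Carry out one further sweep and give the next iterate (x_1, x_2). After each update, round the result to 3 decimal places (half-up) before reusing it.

One sweep:
  x_1 = (8 - (4)·3.046) / (5) = -0.837
  x_2 = (11 - (-3)·0.446) / (7) = 1.763

(-0.837, 1.763)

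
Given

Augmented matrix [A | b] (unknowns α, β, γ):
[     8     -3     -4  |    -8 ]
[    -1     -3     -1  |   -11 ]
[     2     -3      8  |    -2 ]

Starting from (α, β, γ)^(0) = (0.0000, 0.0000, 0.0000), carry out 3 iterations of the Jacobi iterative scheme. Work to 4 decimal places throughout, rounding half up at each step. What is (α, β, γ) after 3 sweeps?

Iteration 1:
  α = (-8 - (-3)·0.0000 - (-4)·0.0000) / (8) = -1.0000
  β = (-11 - (-1)·0.0000 - (-1)·0.0000) / (-3) = 3.6667
  γ = (-2 - (2)·0.0000 - (-3)·0.0000) / (8) = -0.2500
Iteration 2:
  α = (-8 - (-3)·3.6667 - (-4)·-0.2500) / (8) = 0.2500
  β = (-11 - (-1)·-1.0000 - (-1)·-0.2500) / (-3) = 4.0833
  γ = (-2 - (2)·-1.0000 - (-3)·3.6667) / (8) = 1.3750
Iteration 3:
  α = (-8 - (-3)·4.0833 - (-4)·1.3750) / (8) = 1.2187
  β = (-11 - (-1)·0.2500 - (-1)·1.3750) / (-3) = 3.1250
  γ = (-2 - (2)·0.2500 - (-3)·4.0833) / (8) = 1.2187

(1.2187, 3.1250, 1.2187)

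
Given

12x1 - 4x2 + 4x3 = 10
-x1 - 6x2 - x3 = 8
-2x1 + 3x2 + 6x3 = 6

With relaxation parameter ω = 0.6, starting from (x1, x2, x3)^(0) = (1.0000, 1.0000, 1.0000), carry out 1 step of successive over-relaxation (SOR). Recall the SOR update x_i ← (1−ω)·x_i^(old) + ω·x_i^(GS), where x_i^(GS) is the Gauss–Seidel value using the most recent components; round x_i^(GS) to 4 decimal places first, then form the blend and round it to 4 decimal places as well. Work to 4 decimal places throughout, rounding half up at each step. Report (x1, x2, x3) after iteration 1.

(0.9000, -0.5900, 1.3570)

Iteration 1:
  x1: GS value = (10 - (-4)·1.0000 - (4)·1.0000) / (12) = 0.8333;  x1 ← (1−ω)·1.0000 + ω·0.8333 = 0.9000
  x2: GS value = (8 - (-1)·0.9000 - (-1)·1.0000) / (-6) = -1.6500;  x2 ← (1−ω)·1.0000 + ω·-1.6500 = -0.5900
  x3: GS value = (6 - (-2)·0.9000 - (3)·-0.5900) / (6) = 1.5950;  x3 ← (1−ω)·1.0000 + ω·1.5950 = 1.3570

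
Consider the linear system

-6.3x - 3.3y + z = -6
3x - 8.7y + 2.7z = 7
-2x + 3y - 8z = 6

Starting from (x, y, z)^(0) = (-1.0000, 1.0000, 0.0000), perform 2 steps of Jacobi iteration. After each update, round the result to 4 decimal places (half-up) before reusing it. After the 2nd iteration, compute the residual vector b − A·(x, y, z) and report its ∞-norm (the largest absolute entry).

Iteration 1:
  x = (-6 - (-3.3)·1.0000 - (1)·0.0000) / (-6.3) = 0.4286
  y = (7 - (3)·-1.0000 - (2.7)·0.0000) / (-8.7) = -1.1494
  z = (6 - (-2)·-1.0000 - (3)·1.0000) / (-8) = -0.1250
Iteration 2:
  x = (-6 - (-3.3)·-1.1494 - (1)·-0.1250) / (-6.3) = 1.5346
  y = (7 - (3)·0.4286 - (2.7)·-0.1250) / (-8.7) = -0.6956
  z = (6 - (-2)·0.4286 - (3)·-1.1494) / (-8) = -1.2882
Residual b − A·x = (2.6607, -0.1774, 0.8504); ∞-norm = 2.6607

2.6607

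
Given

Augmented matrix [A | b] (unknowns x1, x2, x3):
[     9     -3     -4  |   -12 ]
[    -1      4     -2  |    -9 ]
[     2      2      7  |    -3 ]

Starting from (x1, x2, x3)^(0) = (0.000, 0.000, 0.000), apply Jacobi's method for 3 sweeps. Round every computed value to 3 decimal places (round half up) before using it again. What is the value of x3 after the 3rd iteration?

1.021

Iteration 1:
  x1 = (-12 - (-3)·0.000 - (-4)·0.000) / (9) = -1.333
  x2 = (-9 - (-1)·0.000 - (-2)·0.000) / (4) = -2.250
  x3 = (-3 - (2)·0.000 - (2)·0.000) / (7) = -0.429
Iteration 2:
  x1 = (-12 - (-3)·-2.250 - (-4)·-0.429) / (9) = -2.274
  x2 = (-9 - (-1)·-1.333 - (-2)·-0.429) / (4) = -2.798
  x3 = (-3 - (2)·-1.333 - (2)·-2.250) / (7) = 0.595
Iteration 3:
  x1 = (-12 - (-3)·-2.798 - (-4)·0.595) / (9) = -2.002
  x2 = (-9 - (-1)·-2.274 - (-2)·0.595) / (4) = -2.521
  x3 = (-3 - (2)·-2.274 - (2)·-2.798) / (7) = 1.021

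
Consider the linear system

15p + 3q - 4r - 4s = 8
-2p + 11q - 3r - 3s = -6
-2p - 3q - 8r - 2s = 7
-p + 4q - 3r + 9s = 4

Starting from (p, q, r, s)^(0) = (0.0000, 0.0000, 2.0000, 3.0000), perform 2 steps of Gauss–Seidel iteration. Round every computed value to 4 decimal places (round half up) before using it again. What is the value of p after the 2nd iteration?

Iteration 1:
  p = (8 - (3)·0.0000 - (-4)·2.0000 - (-4)·3.0000) / (15) = 1.8667
  q = (-6 - (-2)·1.8667 - (-3)·2.0000 - (-3)·3.0000) / (11) = 1.1576
  r = (7 - (-2)·1.8667 - (-3)·1.1576 - (-2)·3.0000) / (-8) = -2.5258
  s = (4 - (-1)·1.8667 - (4)·1.1576 - (-3)·-2.5258) / (9) = -0.7046
Iteration 2:
  p = (8 - (3)·1.1576 - (-4)·-2.5258 - (-4)·-0.7046) / (15) = -0.5596
  q = (-6 - (-2)·-0.5596 - (-3)·-2.5258 - (-3)·-0.7046) / (11) = -1.5282
  r = (7 - (-2)·-0.5596 - (-3)·-1.5282 - (-2)·-0.7046) / (-8) = 0.0141
  s = (4 - (-1)·-0.5596 - (4)·-1.5282 - (-3)·0.0141) / (9) = 1.0662

-0.5596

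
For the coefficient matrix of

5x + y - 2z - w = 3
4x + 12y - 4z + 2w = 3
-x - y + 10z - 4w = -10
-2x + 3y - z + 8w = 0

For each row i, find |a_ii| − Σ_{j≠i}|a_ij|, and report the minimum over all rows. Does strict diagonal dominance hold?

row 1: |5| − (1+2+1) = 1
row 2: |12| − (4+4+2) = 2
row 3: |10| − (1+1+4) = 4
row 4: |8| − (2+3+1) = 2
minimum over rows = 1 → strictly diagonally dominant (convergence guaranteed)

1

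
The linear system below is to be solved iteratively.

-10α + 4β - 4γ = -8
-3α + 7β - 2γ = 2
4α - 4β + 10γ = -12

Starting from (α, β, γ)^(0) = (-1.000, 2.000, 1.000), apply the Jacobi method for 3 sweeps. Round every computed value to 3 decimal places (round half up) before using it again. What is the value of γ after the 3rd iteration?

Iteration 1:
  α = (-8 - (4)·2.000 - (-4)·1.000) / (-10) = 1.200
  β = (2 - (-3)·-1.000 - (-2)·1.000) / (7) = 0.143
  γ = (-12 - (4)·-1.000 - (-4)·2.000) / (10) = 0.000
Iteration 2:
  α = (-8 - (4)·0.143 - (-4)·0.000) / (-10) = 0.857
  β = (2 - (-3)·1.200 - (-2)·0.000) / (7) = 0.800
  γ = (-12 - (4)·1.200 - (-4)·0.143) / (10) = -1.623
Iteration 3:
  α = (-8 - (4)·0.800 - (-4)·-1.623) / (-10) = 1.769
  β = (2 - (-3)·0.857 - (-2)·-1.623) / (7) = 0.189
  γ = (-12 - (4)·0.857 - (-4)·0.800) / (10) = -1.223

-1.223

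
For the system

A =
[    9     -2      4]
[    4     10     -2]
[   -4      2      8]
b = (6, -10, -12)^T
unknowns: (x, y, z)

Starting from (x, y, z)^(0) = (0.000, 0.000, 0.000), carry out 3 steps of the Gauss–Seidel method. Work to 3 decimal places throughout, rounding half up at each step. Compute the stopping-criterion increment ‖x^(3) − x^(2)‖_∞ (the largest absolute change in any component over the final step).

Iteration 1:
  x = (6 - (-2)·0.000 - (4)·0.000) / (9) = 0.667
  y = (-10 - (4)·0.667 - (-2)·0.000) / (10) = -1.267
  z = (-12 - (-4)·0.667 - (2)·-1.267) / (8) = -0.850
Iteration 2:
  x = (6 - (-2)·-1.267 - (4)·-0.850) / (9) = 0.763
  y = (-10 - (4)·0.763 - (-2)·-0.850) / (10) = -1.475
  z = (-12 - (-4)·0.763 - (2)·-1.475) / (8) = -0.750
Iteration 3:
  x = (6 - (-2)·-1.475 - (4)·-0.750) / (9) = 0.672
  y = (-10 - (4)·0.672 - (-2)·-0.750) / (10) = -1.419
  z = (-12 - (-4)·0.672 - (2)·-1.419) / (8) = -0.809
Change: (-0.091, 0.056, -0.059) → max |·| = 0.091

0.091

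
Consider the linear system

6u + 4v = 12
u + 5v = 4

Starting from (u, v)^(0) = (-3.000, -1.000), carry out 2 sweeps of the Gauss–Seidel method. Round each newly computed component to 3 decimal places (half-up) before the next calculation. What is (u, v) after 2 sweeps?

(1.822, 0.436)

Iteration 1:
  u = (12 - (4)·-1.000) / (6) = 2.667
  v = (4 - (1)·2.667) / (5) = 0.267
Iteration 2:
  u = (12 - (4)·0.267) / (6) = 1.822
  v = (4 - (1)·1.822) / (5) = 0.436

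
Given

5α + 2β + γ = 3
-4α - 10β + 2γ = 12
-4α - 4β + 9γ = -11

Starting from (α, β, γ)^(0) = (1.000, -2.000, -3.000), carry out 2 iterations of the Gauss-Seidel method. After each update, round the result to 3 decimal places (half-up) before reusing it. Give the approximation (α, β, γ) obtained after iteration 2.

Iteration 1:
  α = (3 - (2)·-2.000 - (1)·-3.000) / (5) = 2.000
  β = (12 - (-4)·2.000 - (2)·-3.000) / (-10) = -2.600
  γ = (-11 - (-4)·2.000 - (-4)·-2.600) / (9) = -1.489
Iteration 2:
  α = (3 - (2)·-2.600 - (1)·-1.489) / (5) = 1.938
  β = (12 - (-4)·1.938 - (2)·-1.489) / (-10) = -2.273
  γ = (-11 - (-4)·1.938 - (-4)·-2.273) / (9) = -1.371

(1.938, -2.273, -1.371)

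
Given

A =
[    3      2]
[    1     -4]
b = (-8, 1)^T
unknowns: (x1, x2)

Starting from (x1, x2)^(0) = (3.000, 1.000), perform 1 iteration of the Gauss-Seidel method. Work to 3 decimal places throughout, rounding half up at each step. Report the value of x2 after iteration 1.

-1.083

Iteration 1:
  x1 = (-8 - (2)·1.000) / (3) = -3.333
  x2 = (1 - (1)·-3.333) / (-4) = -1.083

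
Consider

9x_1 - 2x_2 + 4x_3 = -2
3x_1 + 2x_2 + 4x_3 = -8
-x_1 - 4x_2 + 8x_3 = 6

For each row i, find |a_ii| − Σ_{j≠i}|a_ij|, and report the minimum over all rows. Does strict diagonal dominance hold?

-5

row 1: |9| − (2+4) = 3
row 2: |2| − (3+4) = -5
row 3: |8| − (1+4) = 3
minimum over rows = -5 → not strictly diagonally dominant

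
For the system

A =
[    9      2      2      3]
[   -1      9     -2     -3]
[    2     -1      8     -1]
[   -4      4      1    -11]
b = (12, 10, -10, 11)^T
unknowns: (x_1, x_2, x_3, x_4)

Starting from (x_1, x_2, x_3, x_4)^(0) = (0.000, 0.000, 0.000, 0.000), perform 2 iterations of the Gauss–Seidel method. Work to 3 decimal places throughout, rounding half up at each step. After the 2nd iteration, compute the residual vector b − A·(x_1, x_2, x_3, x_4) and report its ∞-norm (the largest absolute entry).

3.241

Iteration 1:
  x_1 = (12 - (2)·0.000 - (2)·0.000 - (3)·0.000) / (9) = 1.333
  x_2 = (10 - (-1)·1.333 - (-2)·0.000 - (-3)·0.000) / (9) = 1.259
  x_3 = (-10 - (2)·1.333 - (-1)·1.259 - (-1)·0.000) / (8) = -1.426
  x_4 = (11 - (-4)·1.333 - (4)·1.259 - (1)·-1.426) / (-11) = -1.157
Iteration 2:
  x_1 = (12 - (2)·1.259 - (2)·-1.426 - (3)·-1.157) / (9) = 1.756
  x_2 = (10 - (-1)·1.756 - (-2)·-1.426 - (-3)·-1.157) / (9) = 0.604
  x_3 = (-10 - (2)·1.756 - (-1)·0.604 - (-1)·-1.157) / (8) = -1.758
  x_4 = (11 - (-4)·1.756 - (4)·0.604 - (1)·-1.758) / (-11) = -1.579
Residual b − A·x = (3.241, -1.933, -0.423, -0.003); ∞-norm = 3.241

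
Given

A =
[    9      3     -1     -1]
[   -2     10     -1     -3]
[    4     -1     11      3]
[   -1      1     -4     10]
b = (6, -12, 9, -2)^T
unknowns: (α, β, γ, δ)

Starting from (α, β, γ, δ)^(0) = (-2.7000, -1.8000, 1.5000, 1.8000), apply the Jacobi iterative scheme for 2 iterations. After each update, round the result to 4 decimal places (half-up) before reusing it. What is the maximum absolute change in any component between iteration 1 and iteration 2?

1.1012

Iteration 1:
  α = (6 - (3)·-1.8000 - (-1)·1.5000 - (-1)·1.8000) / (9) = 1.6333
  β = (-12 - (-2)·-2.7000 - (-1)·1.5000 - (-3)·1.8000) / (10) = -1.0500
  γ = (9 - (4)·-2.7000 - (-1)·-1.8000 - (3)·1.8000) / (11) = 1.1455
  δ = (-2 - (-1)·-2.7000 - (1)·-1.8000 - (-4)·1.5000) / (10) = 0.3100
Iteration 2:
  α = (6 - (3)·-1.0500 - (-1)·1.1455 - (-1)·0.3100) / (9) = 1.1784
  β = (-12 - (-2)·1.6333 - (-1)·1.1455 - (-3)·0.3100) / (10) = -0.6658
  γ = (9 - (4)·1.6333 - (-1)·-1.0500 - (3)·0.3100) / (11) = 0.0443
  δ = (-2 - (-1)·1.6333 - (1)·-1.0500 - (-4)·1.1455) / (10) = 0.5265
Change: (-0.4549, 0.3842, -1.1012, 0.2165) → max |·| = 1.1012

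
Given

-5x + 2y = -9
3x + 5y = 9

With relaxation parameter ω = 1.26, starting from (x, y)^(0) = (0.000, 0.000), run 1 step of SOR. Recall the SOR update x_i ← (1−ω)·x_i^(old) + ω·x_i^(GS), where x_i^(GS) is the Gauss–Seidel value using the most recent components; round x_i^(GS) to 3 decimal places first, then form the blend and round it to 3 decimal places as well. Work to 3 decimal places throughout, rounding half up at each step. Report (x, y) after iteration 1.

Iteration 1:
  x: GS value = (-9 - (2)·0.000) / (-5) = 1.800;  x ← (1−ω)·0.000 + ω·1.800 = 2.268
  y: GS value = (9 - (3)·2.268) / (5) = 0.439;  y ← (1−ω)·0.000 + ω·0.439 = 0.553

(2.268, 0.553)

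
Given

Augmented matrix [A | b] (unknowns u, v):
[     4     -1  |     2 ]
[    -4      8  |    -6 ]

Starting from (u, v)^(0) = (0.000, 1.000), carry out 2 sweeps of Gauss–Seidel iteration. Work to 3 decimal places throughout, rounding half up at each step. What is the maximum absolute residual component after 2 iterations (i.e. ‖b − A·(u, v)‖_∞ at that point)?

0.171

Iteration 1:
  u = (2 - (-1)·1.000) / (4) = 0.750
  v = (-6 - (-4)·0.750) / (8) = -0.375
Iteration 2:
  u = (2 - (-1)·-0.375) / (4) = 0.406
  v = (-6 - (-4)·0.406) / (8) = -0.547
Residual b − A·x = (-0.171, 0.000); ∞-norm = 0.171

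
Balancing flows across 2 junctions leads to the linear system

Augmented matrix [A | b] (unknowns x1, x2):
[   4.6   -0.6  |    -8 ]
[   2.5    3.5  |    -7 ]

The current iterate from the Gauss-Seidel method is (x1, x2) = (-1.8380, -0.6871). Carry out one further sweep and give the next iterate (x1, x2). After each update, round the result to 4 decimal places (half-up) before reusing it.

One sweep:
  x1 = (-8 - (-0.6)·-0.6871) / (4.6) = -1.8288
  x2 = (-7 - (2.5)·-1.8288) / (3.5) = -0.6937

(-1.8288, -0.6937)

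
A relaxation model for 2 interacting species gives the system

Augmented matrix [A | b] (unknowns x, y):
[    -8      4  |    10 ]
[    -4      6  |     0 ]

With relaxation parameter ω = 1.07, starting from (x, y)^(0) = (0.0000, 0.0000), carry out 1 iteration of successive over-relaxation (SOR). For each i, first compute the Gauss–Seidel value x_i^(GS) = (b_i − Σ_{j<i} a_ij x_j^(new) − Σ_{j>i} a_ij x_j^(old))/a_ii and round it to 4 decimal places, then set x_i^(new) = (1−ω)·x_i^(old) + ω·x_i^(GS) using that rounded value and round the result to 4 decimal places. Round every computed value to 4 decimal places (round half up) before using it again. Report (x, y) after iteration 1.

Iteration 1:
  x: GS value = (10 - (4)·0.0000) / (-8) = -1.2500;  x ← (1−ω)·0.0000 + ω·-1.2500 = -1.3375
  y: GS value = (0 - (-4)·-1.3375) / (6) = -0.8917;  y ← (1−ω)·0.0000 + ω·-0.8917 = -0.9541

(-1.3375, -0.9541)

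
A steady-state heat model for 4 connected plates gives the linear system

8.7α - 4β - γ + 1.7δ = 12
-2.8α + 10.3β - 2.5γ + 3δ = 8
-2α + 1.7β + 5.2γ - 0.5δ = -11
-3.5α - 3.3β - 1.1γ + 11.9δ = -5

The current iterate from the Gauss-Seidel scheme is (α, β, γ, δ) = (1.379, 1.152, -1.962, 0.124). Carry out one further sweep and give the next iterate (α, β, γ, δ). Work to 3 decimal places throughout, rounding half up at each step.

One sweep:
  α = (12 - (-4)·1.152 - (-1)·-1.962 - (1.7)·0.124) / (8.7) = 1.659
  β = (8 - (-2.8)·1.659 - (-2.5)·-1.962 - (3)·0.124) / (10.3) = 0.715
  γ = (-11 - (-2)·1.659 - (1.7)·0.715 - (-0.5)·0.124) / (5.2) = -1.699
  δ = (-5 - (-3.5)·1.659 - (-3.3)·0.715 - (-1.1)·-1.699) / (11.9) = 0.109

(1.659, 0.715, -1.699, 0.109)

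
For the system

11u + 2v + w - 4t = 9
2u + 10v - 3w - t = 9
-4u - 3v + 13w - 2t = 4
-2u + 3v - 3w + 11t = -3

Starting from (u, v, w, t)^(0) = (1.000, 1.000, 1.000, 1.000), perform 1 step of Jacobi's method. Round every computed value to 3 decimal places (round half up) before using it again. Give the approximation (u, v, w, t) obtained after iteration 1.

(0.909, 1.100, 1.000, -0.091)

Iteration 1:
  u = (9 - (2)·1.000 - (1)·1.000 - (-4)·1.000) / (11) = 0.909
  v = (9 - (2)·1.000 - (-3)·1.000 - (-1)·1.000) / (10) = 1.100
  w = (4 - (-4)·1.000 - (-3)·1.000 - (-2)·1.000) / (13) = 1.000
  t = (-3 - (-2)·1.000 - (3)·1.000 - (-3)·1.000) / (11) = -0.091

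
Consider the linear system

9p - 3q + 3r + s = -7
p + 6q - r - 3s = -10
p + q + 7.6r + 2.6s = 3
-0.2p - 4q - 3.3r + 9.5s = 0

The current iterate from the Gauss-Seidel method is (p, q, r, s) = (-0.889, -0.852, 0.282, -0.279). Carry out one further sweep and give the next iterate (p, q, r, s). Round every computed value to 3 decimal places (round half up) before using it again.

One sweep:
  p = (-7 - (-3)·-0.852 - (3)·0.282 - (1)·-0.279) / (9) = -1.125
  q = (-10 - (1)·-1.125 - (-1)·0.282 - (-3)·-0.279) / (6) = -1.572
  r = (3 - (1)·-1.125 - (1)·-1.572 - (2.6)·-0.279) / (7.6) = 0.845
  s = (0 - (-0.2)·-1.125 - (-4)·-1.572 - (-3.3)·0.845) / (9.5) = -0.392

(-1.125, -1.572, 0.845, -0.392)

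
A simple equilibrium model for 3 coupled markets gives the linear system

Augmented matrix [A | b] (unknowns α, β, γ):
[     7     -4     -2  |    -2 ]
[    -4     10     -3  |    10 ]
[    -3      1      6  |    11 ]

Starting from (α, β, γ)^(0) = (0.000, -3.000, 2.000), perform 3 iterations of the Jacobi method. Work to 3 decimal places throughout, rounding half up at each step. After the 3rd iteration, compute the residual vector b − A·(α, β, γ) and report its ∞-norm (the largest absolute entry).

Iteration 1:
  α = (-2 - (-4)·-3.000 - (-2)·2.000) / (7) = -1.429
  β = (10 - (-4)·0.000 - (-3)·2.000) / (10) = 1.600
  γ = (11 - (-3)·0.000 - (1)·-3.000) / (6) = 2.333
Iteration 2:
  α = (-2 - (-4)·1.600 - (-2)·2.333) / (7) = 1.295
  β = (10 - (-4)·-1.429 - (-3)·2.333) / (10) = 1.128
  γ = (11 - (-3)·-1.429 - (1)·1.600) / (6) = 0.852
Iteration 3:
  α = (-2 - (-4)·1.128 - (-2)·0.852) / (7) = 0.602
  β = (10 - (-4)·1.295 - (-3)·0.852) / (10) = 1.774
  γ = (11 - (-3)·1.295 - (1)·1.128) / (6) = 2.293
Residual b − A·x = (5.468, 1.547, -2.726); ∞-norm = 5.468

5.468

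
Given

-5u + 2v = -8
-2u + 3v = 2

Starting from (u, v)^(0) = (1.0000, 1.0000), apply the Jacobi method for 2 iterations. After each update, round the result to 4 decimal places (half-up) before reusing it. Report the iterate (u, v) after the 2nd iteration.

Iteration 1:
  u = (-8 - (2)·1.0000) / (-5) = 2.0000
  v = (2 - (-2)·1.0000) / (3) = 1.3333
Iteration 2:
  u = (-8 - (2)·1.3333) / (-5) = 2.1333
  v = (2 - (-2)·2.0000) / (3) = 2.0000

(2.1333, 2.0000)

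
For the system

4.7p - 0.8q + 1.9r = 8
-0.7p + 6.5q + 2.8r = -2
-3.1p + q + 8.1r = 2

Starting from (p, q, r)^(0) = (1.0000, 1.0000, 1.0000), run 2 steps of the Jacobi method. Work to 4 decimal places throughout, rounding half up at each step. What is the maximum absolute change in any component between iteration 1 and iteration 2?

Iteration 1:
  p = (8 - (-0.8)·1.0000 - (1.9)·1.0000) / (4.7) = 1.4681
  q = (-2 - (-0.7)·1.0000 - (2.8)·1.0000) / (6.5) = -0.6308
  r = (2 - (-3.1)·1.0000 - (1)·1.0000) / (8.1) = 0.5062
Iteration 2:
  p = (8 - (-0.8)·-0.6308 - (1.9)·0.5062) / (4.7) = 1.3901
  q = (-2 - (-0.7)·1.4681 - (2.8)·0.5062) / (6.5) = -0.3676
  r = (2 - (-3.1)·1.4681 - (1)·-0.6308) / (8.1) = 0.8867
Change: (-0.0780, 0.2632, 0.3805) → max |·| = 0.3805

0.3805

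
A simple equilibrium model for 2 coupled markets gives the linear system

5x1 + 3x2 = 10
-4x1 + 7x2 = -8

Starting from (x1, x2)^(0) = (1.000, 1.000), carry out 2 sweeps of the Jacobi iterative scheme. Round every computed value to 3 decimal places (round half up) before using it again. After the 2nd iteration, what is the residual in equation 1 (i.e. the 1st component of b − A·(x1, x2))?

-0.686

Iteration 1:
  x1 = (10 - (3)·1.000) / (5) = 1.400
  x2 = (-8 - (-4)·1.000) / (7) = -0.571
Iteration 2:
  x1 = (10 - (3)·-0.571) / (5) = 2.343
  x2 = (-8 - (-4)·1.400) / (7) = -0.343
Residual b − A·x = (-0.686, 3.773)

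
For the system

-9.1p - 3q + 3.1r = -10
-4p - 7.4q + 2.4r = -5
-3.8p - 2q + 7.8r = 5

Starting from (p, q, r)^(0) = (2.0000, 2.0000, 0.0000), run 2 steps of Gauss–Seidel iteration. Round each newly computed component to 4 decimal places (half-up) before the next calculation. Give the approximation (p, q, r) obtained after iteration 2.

(1.2841, 0.2954, 1.3424)

Iteration 1:
  p = (-10 - (-3)·2.0000 - (3.1)·0.0000) / (-9.1) = 0.4396
  q = (-5 - (-4)·0.4396 - (2.4)·0.0000) / (-7.4) = 0.4381
  r = (5 - (-3.8)·0.4396 - (-2)·0.4381) / (7.8) = 0.9675
Iteration 2:
  p = (-10 - (-3)·0.4381 - (3.1)·0.9675) / (-9.1) = 1.2841
  q = (-5 - (-4)·1.2841 - (2.4)·0.9675) / (-7.4) = 0.2954
  r = (5 - (-3.8)·1.2841 - (-2)·0.2954) / (7.8) = 1.3424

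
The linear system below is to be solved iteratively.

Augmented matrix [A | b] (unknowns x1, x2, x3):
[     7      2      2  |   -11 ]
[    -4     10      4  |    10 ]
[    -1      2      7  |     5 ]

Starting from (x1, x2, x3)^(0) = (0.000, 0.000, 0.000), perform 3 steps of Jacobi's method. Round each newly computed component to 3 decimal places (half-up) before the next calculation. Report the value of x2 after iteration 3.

Iteration 1:
  x1 = (-11 - (2)·0.000 - (2)·0.000) / (7) = -1.571
  x2 = (10 - (-4)·0.000 - (4)·0.000) / (10) = 1.000
  x3 = (5 - (-1)·0.000 - (2)·0.000) / (7) = 0.714
Iteration 2:
  x1 = (-11 - (2)·1.000 - (2)·0.714) / (7) = -2.061
  x2 = (10 - (-4)·-1.571 - (4)·0.714) / (10) = 0.086
  x3 = (5 - (-1)·-1.571 - (2)·1.000) / (7) = 0.204
Iteration 3:
  x1 = (-11 - (2)·0.086 - (2)·0.204) / (7) = -1.654
  x2 = (10 - (-4)·-2.061 - (4)·0.204) / (10) = 0.094
  x3 = (5 - (-1)·-2.061 - (2)·0.086) / (7) = 0.395

0.094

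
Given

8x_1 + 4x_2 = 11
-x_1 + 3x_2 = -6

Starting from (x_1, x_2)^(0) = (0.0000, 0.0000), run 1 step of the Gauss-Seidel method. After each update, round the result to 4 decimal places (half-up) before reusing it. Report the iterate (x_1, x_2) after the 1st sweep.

(1.3750, -1.5417)

Iteration 1:
  x_1 = (11 - (4)·0.0000) / (8) = 1.3750
  x_2 = (-6 - (-1)·1.3750) / (3) = -1.5417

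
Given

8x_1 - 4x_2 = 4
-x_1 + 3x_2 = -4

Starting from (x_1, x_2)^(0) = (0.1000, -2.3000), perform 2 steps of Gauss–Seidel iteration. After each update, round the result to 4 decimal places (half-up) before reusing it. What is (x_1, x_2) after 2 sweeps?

Iteration 1:
  x_1 = (4 - (-4)·-2.3000) / (8) = -0.6500
  x_2 = (-4 - (-1)·-0.6500) / (3) = -1.5500
Iteration 2:
  x_1 = (4 - (-4)·-1.5500) / (8) = -0.2750
  x_2 = (-4 - (-1)·-0.2750) / (3) = -1.4250

(-0.2750, -1.4250)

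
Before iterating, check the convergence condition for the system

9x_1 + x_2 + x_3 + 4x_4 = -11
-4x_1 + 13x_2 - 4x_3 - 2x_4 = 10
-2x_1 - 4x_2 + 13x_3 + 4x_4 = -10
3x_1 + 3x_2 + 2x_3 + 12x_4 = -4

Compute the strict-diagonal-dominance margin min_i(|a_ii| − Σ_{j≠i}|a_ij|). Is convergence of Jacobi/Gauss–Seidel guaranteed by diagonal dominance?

row 1: |9| − (1+1+4) = 3
row 2: |13| − (4+4+2) = 3
row 3: |13| − (2+4+4) = 3
row 4: |12| − (3+3+2) = 4
minimum over rows = 3 → strictly diagonally dominant (convergence guaranteed)

3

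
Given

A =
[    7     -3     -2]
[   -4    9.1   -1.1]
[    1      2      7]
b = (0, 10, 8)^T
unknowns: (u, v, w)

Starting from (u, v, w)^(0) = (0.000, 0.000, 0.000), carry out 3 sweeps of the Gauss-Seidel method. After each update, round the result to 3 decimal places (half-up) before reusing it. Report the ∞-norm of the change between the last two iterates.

Iteration 1:
  u = (0 - (-3)·0.000 - (-2)·0.000) / (7) = 0.000
  v = (10 - (-4)·0.000 - (-1.1)·0.000) / (9.1) = 1.099
  w = (8 - (1)·0.000 - (2)·1.099) / (7) = 0.829
Iteration 2:
  u = (0 - (-3)·1.099 - (-2)·0.829) / (7) = 0.708
  v = (10 - (-4)·0.708 - (-1.1)·0.829) / (9.1) = 1.510
  w = (8 - (1)·0.708 - (2)·1.510) / (7) = 0.610
Iteration 3:
  u = (0 - (-3)·1.510 - (-2)·0.610) / (7) = 0.821
  v = (10 - (-4)·0.821 - (-1.1)·0.610) / (9.1) = 1.534
  w = (8 - (1)·0.821 - (2)·1.534) / (7) = 0.587
Change: (0.113, 0.024, -0.023) → max |·| = 0.113

0.113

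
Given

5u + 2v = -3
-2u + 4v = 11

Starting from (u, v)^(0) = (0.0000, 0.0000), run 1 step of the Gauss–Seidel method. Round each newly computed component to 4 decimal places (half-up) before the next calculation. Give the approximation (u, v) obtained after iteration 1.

(-0.6000, 2.4500)

Iteration 1:
  u = (-3 - (2)·0.0000) / (5) = -0.6000
  v = (11 - (-2)·-0.6000) / (4) = 2.4500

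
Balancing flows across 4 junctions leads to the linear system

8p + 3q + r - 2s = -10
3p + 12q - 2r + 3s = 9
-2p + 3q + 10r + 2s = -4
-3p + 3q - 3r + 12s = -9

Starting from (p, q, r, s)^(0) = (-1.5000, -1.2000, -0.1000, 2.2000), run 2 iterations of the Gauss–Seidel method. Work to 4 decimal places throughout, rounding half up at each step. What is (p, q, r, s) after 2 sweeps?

Iteration 1:
  p = (-10 - (3)·-1.2000 - (1)·-0.1000 - (-2)·2.2000) / (8) = -0.2375
  q = (9 - (3)·-0.2375 - (-2)·-0.1000 - (3)·2.2000) / (12) = 0.2427
  r = (-4 - (-2)·-0.2375 - (3)·0.2427 - (2)·2.2000) / (10) = -0.9603
  s = (-9 - (-3)·-0.2375 - (3)·0.2427 - (-3)·-0.9603) / (12) = -1.1101
Iteration 2:
  p = (-10 - (3)·0.2427 - (1)·-0.9603 - (-2)·-1.1101) / (8) = -1.4985
  q = (9 - (3)·-1.4985 - (-2)·-0.9603 - (3)·-1.1101) / (12) = 1.2421
  r = (-4 - (-2)·-1.4985 - (3)·1.2421 - (2)·-1.1101) / (10) = -0.8503
  s = (-9 - (-3)·-1.4985 - (3)·1.2421 - (-3)·-0.8503) / (12) = -1.6477

(-1.4985, 1.2421, -0.8503, -1.6477)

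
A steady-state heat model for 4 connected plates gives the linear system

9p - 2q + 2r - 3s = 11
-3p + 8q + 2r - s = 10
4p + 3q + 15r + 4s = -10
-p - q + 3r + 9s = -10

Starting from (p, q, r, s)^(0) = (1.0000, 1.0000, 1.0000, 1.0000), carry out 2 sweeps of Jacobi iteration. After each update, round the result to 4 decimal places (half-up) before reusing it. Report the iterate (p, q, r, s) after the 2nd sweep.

(1.4593, 2.0306, -1.0556, -0.3049)

Iteration 1:
  p = (11 - (-2)·1.0000 - (2)·1.0000 - (-3)·1.0000) / (9) = 1.5556
  q = (10 - (-3)·1.0000 - (2)·1.0000 - (-1)·1.0000) / (8) = 1.5000
  r = (-10 - (4)·1.0000 - (3)·1.0000 - (4)·1.0000) / (15) = -1.4000
  s = (-10 - (-1)·1.0000 - (-1)·1.0000 - (3)·1.0000) / (9) = -1.2222
Iteration 2:
  p = (11 - (-2)·1.5000 - (2)·-1.4000 - (-3)·-1.2222) / (9) = 1.4593
  q = (10 - (-3)·1.5556 - (2)·-1.4000 - (-1)·-1.2222) / (8) = 2.0306
  r = (-10 - (4)·1.5556 - (3)·1.5000 - (4)·-1.2222) / (15) = -1.0556
  s = (-10 - (-1)·1.5556 - (-1)·1.5000 - (3)·-1.4000) / (9) = -0.3049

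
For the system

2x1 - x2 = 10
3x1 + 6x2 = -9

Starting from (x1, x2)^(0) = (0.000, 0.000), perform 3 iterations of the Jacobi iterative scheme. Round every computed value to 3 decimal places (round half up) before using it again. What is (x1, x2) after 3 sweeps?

Iteration 1:
  x1 = (10 - (-1)·0.000) / (2) = 5.000
  x2 = (-9 - (3)·0.000) / (6) = -1.500
Iteration 2:
  x1 = (10 - (-1)·-1.500) / (2) = 4.250
  x2 = (-9 - (3)·5.000) / (6) = -4.000
Iteration 3:
  x1 = (10 - (-1)·-4.000) / (2) = 3.000
  x2 = (-9 - (3)·4.250) / (6) = -3.625

(3.000, -3.625)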